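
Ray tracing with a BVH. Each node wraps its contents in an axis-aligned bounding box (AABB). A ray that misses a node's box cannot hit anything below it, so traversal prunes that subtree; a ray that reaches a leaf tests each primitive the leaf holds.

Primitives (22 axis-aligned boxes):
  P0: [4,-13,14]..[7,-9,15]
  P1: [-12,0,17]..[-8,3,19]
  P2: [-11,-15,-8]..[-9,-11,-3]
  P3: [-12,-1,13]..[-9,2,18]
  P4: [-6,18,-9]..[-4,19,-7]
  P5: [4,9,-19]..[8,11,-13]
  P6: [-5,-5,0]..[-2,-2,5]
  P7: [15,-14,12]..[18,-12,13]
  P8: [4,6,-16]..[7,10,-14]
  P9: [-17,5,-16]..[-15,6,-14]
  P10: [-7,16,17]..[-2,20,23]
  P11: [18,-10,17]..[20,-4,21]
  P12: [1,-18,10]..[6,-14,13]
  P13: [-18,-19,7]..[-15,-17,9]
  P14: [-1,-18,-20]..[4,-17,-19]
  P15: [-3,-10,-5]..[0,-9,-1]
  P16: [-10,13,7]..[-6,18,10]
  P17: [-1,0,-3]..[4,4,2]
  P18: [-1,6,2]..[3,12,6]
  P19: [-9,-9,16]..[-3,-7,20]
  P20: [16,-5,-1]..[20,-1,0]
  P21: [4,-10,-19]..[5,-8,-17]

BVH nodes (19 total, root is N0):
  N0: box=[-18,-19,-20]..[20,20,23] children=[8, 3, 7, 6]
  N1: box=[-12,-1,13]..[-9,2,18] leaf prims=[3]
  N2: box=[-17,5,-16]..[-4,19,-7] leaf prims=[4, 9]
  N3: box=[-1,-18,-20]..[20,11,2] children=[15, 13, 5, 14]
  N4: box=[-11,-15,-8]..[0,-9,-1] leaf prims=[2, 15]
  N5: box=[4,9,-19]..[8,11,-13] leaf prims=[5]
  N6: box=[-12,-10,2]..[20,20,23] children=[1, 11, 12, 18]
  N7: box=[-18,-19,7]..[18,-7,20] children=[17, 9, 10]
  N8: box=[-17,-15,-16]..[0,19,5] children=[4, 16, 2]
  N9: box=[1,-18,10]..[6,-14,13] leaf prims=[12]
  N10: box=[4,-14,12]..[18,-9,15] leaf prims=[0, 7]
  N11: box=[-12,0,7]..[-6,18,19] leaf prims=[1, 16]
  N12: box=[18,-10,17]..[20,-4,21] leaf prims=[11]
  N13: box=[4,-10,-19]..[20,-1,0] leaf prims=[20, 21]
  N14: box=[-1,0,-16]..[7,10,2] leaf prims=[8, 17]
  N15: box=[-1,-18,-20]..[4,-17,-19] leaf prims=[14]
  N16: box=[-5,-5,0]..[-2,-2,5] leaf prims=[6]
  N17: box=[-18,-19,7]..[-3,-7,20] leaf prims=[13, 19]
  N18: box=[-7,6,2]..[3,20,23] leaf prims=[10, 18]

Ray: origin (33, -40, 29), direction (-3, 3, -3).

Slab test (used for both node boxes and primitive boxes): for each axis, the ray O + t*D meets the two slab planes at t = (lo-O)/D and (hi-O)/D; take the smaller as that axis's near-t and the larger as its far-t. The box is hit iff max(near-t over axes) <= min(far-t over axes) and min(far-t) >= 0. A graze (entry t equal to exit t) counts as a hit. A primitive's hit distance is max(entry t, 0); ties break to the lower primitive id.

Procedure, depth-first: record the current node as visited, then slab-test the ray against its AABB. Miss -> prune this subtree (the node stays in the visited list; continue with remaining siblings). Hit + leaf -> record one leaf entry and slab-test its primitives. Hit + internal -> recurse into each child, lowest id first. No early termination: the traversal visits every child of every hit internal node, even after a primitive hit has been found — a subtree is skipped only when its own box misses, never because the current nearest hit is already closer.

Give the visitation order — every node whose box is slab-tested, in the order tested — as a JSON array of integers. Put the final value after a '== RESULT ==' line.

Trace the traversal:
N0 x:[13/3,17] y:[7,20] z:[2,49/3] -> hit [7,49/3], descend [3, 6, 7, 8]
  N3 x:[13/3,34/3] y:[22/3,17] z:[9,49/3] -> hit [9,34/3], descend [5, 13, 14, 15]
    N5 x:[25/3,29/3] y:[49/3,17] z:[14,16] -> miss, prune
    N13 x:[13/3,29/3] y:[10,13] z:[29/3,16] -> miss, prune
    N14 x:[26/3,34/3] y:[40/3,50/3] z:[9,15] -> miss, prune
    N15 x:[29/3,34/3] y:[22/3,23/3] z:[16,49/3] -> miss, prune
  N6 x:[13/3,15] y:[10,20] z:[2,9] -> miss, prune
  N7 x:[5,17] y:[7,11] z:[3,22/3] -> hit [7,22/3], descend [9, 10, 17]
    N9 x:[9,32/3] y:[22/3,26/3] z:[16/3,19/3] -> miss, prune
    N10 x:[5,29/3] y:[26/3,31/3] z:[14/3,17/3] -> miss, prune
    N17 x:[12,17] y:[7,11] z:[3,22/3] -> miss, prune
  N8 x:[11,50/3] y:[25/3,59/3] z:[8,15] -> hit [11,15], descend [2, 4, 16]
    N2 x:[37/3,50/3] y:[15,59/3] z:[12,15] -> hit [15,15] leaf, test {P4(miss), P9(miss)}
    N4 x:[11,44/3] y:[25/3,31/3] z:[10,37/3] -> miss, prune
    N16 x:[35/3,38/3] y:[35/3,38/3] z:[8,29/3] -> miss, prune

order=[0, 3, 5, 13, 14, 15, 6, 7, 9, 10, 17, 8, 2, 4, 16]  |boxes|=15  |leaves|=1  hit=miss

== RESULT ==
[0, 3, 5, 13, 14, 15, 6, 7, 9, 10, 17, 8, 2, 4, 16]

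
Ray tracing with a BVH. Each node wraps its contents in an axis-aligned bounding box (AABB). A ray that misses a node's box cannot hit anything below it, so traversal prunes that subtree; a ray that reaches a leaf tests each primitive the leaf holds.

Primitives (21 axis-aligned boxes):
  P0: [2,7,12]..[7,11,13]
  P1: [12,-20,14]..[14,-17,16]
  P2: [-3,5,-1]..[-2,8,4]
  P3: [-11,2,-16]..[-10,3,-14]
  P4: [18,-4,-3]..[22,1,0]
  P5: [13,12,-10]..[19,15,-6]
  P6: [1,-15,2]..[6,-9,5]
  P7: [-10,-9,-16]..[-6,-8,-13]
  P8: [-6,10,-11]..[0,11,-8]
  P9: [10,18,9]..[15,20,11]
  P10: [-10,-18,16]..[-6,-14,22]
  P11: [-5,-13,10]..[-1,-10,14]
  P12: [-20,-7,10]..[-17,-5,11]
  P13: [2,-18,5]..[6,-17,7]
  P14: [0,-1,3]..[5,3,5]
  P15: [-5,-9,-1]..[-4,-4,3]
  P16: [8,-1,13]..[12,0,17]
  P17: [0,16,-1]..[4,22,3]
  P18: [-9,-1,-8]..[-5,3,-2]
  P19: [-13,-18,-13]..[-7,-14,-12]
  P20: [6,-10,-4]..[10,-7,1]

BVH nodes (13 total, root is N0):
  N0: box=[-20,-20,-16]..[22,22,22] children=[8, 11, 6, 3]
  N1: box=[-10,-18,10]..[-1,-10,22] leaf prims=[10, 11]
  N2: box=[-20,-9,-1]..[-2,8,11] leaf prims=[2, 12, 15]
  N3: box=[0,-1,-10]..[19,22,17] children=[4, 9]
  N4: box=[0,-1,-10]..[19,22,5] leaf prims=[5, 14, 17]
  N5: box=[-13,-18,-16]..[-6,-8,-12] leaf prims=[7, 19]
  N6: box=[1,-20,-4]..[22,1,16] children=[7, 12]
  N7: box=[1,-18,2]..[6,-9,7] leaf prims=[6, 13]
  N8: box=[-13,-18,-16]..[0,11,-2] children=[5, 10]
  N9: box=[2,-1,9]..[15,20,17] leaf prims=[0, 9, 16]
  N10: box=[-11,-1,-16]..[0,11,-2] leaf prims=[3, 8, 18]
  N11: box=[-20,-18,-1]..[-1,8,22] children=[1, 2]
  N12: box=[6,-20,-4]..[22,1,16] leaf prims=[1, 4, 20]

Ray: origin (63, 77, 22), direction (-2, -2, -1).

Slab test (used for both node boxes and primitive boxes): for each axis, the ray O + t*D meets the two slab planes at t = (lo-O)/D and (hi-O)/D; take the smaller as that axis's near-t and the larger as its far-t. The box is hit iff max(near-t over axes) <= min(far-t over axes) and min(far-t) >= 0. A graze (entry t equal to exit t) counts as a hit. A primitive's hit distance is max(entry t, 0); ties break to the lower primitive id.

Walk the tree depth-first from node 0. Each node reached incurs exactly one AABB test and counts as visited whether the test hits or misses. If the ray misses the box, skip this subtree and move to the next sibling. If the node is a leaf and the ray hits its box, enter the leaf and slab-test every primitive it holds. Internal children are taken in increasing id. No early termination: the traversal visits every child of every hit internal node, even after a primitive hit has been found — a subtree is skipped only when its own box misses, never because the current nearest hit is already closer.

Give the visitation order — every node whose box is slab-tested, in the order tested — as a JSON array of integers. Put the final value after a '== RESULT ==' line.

Trace the traversal:
N0 x:[41/2,83/2] y:[55/2,97/2] z:[0,38] -> hit [55/2,38], descend [3, 6, 8, 11]
  N3 x:[22,63/2] y:[55/2,39] z:[5,32] -> hit [55/2,63/2], descend [4, 9]
    N4 x:[22,63/2] y:[55/2,39] z:[17,32] -> hit [55/2,63/2] leaf, test {P5(miss), P14(miss), P17(miss)}
    N9 x:[24,61/2] y:[57/2,39] z:[5,13] -> miss, prune
  N6 x:[41/2,31] y:[38,97/2] z:[6,26] -> miss, prune
  N8 x:[63/2,38] y:[33,95/2] z:[24,38] -> hit [33,38], descend [5, 10]
    N5 x:[69/2,38] y:[85/2,95/2] z:[34,38] -> miss, prune
    N10 x:[63/2,37] y:[33,39] z:[24,38] -> hit [33,37] leaf, test {P3@t=37, P8@t=33, P18(miss)}
  N11 x:[32,83/2] y:[69/2,95/2] z:[0,23] -> miss, prune

Visited [0, 3, 4, 9, 6, 8, 5, 10, 11]. Tests: 9 box, 2 leaf. Nearest: P8.

== RESULT ==
[0, 3, 4, 9, 6, 8, 5, 10, 11]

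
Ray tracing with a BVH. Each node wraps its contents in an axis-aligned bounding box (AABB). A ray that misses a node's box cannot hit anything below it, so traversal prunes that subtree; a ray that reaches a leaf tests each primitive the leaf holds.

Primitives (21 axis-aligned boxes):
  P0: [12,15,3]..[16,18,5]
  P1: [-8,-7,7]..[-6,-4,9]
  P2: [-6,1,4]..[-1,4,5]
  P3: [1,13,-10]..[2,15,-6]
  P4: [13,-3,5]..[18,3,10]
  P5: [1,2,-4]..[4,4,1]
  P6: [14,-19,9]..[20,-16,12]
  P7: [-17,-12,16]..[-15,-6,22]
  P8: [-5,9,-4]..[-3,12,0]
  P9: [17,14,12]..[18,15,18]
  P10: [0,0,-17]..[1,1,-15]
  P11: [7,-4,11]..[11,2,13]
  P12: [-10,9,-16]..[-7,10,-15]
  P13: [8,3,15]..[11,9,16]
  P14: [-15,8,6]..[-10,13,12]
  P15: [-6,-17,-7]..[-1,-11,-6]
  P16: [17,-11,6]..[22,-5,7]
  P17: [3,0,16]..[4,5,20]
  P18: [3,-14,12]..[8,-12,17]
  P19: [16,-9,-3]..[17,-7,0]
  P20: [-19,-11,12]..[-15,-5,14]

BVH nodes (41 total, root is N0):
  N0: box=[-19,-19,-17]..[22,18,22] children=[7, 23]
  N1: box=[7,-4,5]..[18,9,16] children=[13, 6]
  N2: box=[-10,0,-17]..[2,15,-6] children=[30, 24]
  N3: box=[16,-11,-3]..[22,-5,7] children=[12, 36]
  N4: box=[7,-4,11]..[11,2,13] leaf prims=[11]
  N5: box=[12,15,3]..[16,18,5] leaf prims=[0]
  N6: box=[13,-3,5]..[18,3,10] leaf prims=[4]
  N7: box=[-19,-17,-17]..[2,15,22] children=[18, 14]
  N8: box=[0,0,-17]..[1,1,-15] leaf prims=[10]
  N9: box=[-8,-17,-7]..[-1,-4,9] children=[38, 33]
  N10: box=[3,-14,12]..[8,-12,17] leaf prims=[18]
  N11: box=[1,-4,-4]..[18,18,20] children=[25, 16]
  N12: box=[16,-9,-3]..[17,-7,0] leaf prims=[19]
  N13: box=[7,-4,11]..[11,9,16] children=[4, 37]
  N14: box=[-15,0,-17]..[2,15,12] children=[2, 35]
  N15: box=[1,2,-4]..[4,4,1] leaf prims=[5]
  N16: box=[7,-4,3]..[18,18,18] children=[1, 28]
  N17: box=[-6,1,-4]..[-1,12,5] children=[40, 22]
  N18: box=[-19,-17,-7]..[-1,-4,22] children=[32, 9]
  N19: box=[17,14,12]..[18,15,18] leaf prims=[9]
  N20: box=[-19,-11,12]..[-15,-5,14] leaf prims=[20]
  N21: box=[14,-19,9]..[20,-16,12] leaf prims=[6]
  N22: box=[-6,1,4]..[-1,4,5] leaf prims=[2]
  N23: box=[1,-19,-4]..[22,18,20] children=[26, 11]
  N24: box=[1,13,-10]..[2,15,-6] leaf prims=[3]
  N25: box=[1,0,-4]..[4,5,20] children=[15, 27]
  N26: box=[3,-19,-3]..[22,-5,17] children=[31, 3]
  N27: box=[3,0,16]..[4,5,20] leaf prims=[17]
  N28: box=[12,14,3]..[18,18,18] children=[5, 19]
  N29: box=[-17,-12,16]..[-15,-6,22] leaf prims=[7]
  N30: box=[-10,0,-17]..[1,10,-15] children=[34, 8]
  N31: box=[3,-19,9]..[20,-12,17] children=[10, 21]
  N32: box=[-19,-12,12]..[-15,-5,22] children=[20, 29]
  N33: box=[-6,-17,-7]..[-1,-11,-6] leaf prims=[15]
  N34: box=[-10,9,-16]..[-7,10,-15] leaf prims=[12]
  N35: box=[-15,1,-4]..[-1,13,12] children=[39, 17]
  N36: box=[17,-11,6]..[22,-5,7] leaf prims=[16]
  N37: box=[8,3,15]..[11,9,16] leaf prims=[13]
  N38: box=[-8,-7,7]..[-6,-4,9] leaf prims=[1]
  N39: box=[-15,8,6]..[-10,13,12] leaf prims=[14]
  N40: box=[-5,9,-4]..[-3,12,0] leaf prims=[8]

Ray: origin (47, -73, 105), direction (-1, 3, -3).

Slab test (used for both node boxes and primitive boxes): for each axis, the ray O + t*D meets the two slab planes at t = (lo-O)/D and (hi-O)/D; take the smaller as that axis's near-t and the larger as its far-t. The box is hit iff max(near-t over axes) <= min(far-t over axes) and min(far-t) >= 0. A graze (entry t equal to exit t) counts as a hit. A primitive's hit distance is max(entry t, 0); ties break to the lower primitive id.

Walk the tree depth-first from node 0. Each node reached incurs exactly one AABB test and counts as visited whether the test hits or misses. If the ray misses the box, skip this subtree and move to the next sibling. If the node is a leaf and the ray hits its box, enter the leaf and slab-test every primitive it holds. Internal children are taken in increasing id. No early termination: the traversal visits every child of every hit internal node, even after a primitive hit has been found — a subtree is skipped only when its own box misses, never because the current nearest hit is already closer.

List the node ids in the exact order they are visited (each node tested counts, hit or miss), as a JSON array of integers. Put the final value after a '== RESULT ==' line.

Trace the traversal:
N0 x:[25,66] y:[18,91/3] z:[83/3,122/3] -> hit [83/3,91/3], descend [7, 23]
  N7 x:[45,66] y:[56/3,88/3] z:[83/3,122/3] -> miss, prune
  N23 x:[25,46] y:[18,91/3] z:[85/3,109/3] -> hit [85/3,91/3], descend [11, 26]
    N11 x:[29,46] y:[23,91/3] z:[85/3,109/3] -> hit [29,91/3], descend [16, 25]
      N16 x:[29,40] y:[23,91/3] z:[29,34] -> hit [29,91/3], descend [1, 28]
        N1 x:[29,40] y:[23,82/3] z:[89/3,100/3] -> miss, prune
        N28 x:[29,35] y:[29,91/3] z:[29,34] -> hit [29,91/3], descend [5, 19]
          N5 x:[31,35] y:[88/3,91/3] z:[100/3,34] -> miss, prune
          N19 x:[29,30] y:[29,88/3] z:[29,31] -> hit [29,88/3] leaf, test {P9@t=29}
      N25 x:[43,46] y:[73/3,26] z:[85/3,109/3] -> miss, prune
    N26 x:[25,44] y:[18,68/3] z:[88/3,36] -> miss, prune

11 AABB tests over nodes [0, 7, 23, 11, 16, 1, 28, 5, 19, 25, 26]; 1 leaf entered; closest P9.

== RESULT ==
[0, 7, 23, 11, 16, 1, 28, 5, 19, 25, 26]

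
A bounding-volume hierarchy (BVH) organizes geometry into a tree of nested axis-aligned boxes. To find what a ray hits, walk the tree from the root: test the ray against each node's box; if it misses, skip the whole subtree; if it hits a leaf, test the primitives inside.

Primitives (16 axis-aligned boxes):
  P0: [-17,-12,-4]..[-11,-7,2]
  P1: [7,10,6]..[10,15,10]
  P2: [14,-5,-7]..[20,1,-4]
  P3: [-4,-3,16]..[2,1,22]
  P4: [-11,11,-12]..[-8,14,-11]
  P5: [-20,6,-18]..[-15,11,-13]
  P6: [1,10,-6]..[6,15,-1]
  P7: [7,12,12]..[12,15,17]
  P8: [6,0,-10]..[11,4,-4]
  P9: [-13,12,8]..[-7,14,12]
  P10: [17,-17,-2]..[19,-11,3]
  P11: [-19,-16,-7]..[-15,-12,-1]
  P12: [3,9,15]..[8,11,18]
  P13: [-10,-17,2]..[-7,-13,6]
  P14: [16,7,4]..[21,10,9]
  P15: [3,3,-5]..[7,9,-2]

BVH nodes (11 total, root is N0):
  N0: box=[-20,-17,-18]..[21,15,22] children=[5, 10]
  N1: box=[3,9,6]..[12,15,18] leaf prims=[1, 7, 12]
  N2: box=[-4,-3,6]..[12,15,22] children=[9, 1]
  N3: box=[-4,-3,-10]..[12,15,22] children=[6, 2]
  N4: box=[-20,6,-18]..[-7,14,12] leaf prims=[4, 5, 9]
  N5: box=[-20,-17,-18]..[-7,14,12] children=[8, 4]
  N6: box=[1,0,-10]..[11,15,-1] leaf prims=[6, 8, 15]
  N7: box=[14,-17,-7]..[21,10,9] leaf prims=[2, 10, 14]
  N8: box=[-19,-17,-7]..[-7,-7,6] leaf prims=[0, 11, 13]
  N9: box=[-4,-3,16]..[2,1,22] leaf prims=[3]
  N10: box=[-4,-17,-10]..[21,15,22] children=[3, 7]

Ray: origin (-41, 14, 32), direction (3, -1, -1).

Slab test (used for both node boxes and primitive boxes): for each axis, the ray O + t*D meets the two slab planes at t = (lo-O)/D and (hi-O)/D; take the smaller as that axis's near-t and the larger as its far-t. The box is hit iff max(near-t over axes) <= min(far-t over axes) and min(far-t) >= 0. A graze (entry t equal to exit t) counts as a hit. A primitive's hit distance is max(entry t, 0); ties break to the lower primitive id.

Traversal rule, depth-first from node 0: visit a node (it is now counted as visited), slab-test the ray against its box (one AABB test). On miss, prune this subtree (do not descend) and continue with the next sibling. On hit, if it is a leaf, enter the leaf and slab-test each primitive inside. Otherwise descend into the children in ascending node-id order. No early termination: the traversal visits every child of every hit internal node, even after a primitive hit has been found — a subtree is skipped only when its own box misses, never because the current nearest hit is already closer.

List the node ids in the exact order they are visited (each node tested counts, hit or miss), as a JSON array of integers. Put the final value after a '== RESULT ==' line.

Traverse from the root:
N0 x:[7,62/3] y:[-1,31] z:[10,50] -> hit [10,62/3], descend [5, 10]
  N5 x:[7,34/3] y:[0,31] z:[20,50] -> miss, prune
  N10 x:[37/3,62/3] y:[-1,31] z:[10,42] -> hit [37/3,62/3], descend [3, 7]
    N3 x:[37/3,53/3] y:[-1,17] z:[10,42] -> hit [37/3,17], descend [2, 6]
      N2 x:[37/3,53/3] y:[-1,17] z:[10,26] -> hit [37/3,17], descend [1, 9]
        N1 x:[44/3,53/3] y:[-1,5] z:[14,26] -> miss, prune
        N9 x:[37/3,43/3] y:[13,17] z:[10,16] -> hit [13,43/3] leaf, test {P3@t=13}
      N6 x:[14,52/3] y:[-1,14] z:[33,42] -> miss, prune
    N7 x:[55/3,62/3] y:[4,31] z:[23,39] -> miss, prune

order=[0, 5, 10, 3, 2, 1, 9, 6, 7]  |boxes|=9  |leaves|=1  hit=P3

== RESULT ==
[0, 5, 10, 3, 2, 1, 9, 6, 7]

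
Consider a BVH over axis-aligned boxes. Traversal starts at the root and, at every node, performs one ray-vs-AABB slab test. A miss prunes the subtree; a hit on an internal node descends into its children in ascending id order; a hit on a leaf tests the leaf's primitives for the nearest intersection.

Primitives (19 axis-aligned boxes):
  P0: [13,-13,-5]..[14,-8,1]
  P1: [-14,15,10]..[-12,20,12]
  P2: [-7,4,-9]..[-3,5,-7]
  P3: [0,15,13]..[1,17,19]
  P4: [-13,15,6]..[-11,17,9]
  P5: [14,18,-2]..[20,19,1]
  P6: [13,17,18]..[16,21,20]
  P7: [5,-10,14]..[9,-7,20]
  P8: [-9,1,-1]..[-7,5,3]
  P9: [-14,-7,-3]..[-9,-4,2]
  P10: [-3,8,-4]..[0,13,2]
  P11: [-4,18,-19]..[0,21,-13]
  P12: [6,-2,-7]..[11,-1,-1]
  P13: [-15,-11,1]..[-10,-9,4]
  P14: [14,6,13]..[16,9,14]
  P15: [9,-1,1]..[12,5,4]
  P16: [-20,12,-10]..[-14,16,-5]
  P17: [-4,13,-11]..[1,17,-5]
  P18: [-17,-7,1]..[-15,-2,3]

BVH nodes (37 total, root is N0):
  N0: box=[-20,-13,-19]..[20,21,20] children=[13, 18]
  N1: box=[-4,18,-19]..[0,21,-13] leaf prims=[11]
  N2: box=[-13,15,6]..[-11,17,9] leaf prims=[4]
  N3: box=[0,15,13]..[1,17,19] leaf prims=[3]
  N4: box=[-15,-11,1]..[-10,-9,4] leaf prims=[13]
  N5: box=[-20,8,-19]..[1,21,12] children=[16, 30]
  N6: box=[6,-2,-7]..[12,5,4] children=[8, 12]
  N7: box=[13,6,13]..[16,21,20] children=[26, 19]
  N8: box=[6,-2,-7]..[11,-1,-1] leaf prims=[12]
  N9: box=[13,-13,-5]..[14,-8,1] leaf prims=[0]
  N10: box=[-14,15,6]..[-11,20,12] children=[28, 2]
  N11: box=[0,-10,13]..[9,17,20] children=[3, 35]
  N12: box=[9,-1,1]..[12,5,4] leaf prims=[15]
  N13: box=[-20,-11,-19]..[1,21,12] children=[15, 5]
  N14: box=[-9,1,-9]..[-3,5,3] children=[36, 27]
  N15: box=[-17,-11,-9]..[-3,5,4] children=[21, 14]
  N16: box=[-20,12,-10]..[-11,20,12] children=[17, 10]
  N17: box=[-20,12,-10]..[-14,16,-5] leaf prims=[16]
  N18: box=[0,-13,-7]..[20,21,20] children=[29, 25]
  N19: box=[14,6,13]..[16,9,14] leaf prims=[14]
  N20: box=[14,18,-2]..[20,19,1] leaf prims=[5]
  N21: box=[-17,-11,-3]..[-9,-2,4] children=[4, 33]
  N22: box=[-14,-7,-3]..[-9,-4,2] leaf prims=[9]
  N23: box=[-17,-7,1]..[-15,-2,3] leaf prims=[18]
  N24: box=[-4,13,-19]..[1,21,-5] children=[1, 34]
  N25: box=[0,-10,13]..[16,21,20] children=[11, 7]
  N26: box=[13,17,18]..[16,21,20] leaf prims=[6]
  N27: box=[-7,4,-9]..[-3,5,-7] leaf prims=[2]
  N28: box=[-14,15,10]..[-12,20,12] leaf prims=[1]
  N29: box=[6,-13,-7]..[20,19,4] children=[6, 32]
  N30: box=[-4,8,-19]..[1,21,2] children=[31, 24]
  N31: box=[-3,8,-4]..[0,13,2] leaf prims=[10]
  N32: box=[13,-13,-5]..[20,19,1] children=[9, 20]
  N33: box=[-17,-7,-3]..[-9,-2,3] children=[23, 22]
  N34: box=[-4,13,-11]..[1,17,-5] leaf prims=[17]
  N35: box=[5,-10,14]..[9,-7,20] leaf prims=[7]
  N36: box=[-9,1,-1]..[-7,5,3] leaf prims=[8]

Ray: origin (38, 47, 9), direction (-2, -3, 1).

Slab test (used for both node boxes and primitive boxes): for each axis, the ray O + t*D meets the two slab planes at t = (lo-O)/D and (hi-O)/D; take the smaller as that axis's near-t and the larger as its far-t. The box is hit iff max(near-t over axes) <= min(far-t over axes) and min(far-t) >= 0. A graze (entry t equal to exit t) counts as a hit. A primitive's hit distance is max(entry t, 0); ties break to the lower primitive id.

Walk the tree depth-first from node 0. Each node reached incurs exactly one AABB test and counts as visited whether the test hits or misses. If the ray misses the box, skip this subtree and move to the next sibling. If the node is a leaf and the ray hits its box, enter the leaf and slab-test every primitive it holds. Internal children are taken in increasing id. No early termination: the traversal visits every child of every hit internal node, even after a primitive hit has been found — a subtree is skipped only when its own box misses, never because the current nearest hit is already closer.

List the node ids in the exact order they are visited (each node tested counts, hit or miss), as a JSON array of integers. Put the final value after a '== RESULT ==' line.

Traverse from the root:
N0 x:[9,29] y:[26/3,20] z:[-28,11] -> hit [9,11], descend [13, 18]
  N13 x:[37/2,29] y:[26/3,58/3] z:[-28,3] -> miss, prune
  N18 x:[9,19] y:[26/3,20] z:[-16,11] -> hit [9,11], descend [25, 29]
    N25 x:[11,19] y:[26/3,19] z:[4,11] -> hit [11,11], descend [7, 11]
      N7 x:[11,25/2] y:[26/3,41/3] z:[4,11] -> hit [11,11], descend [19, 26]
        N19 x:[11,12] y:[38/3,41/3] z:[4,5] -> miss, prune
        N26 x:[11,25/2] y:[26/3,10] z:[9,11] -> miss, prune
      N11 x:[29/2,19] y:[10,19] z:[4,11] -> miss, prune
    N29 x:[9,16] y:[28/3,20] z:[-16,-5] -> miss, prune

9 AABB tests over nodes [0, 13, 18, 25, 7, 19, 26, 11, 29]; 0 leaves entered; closest miss.

== RESULT ==
[0, 13, 18, 25, 7, 19, 26, 11, 29]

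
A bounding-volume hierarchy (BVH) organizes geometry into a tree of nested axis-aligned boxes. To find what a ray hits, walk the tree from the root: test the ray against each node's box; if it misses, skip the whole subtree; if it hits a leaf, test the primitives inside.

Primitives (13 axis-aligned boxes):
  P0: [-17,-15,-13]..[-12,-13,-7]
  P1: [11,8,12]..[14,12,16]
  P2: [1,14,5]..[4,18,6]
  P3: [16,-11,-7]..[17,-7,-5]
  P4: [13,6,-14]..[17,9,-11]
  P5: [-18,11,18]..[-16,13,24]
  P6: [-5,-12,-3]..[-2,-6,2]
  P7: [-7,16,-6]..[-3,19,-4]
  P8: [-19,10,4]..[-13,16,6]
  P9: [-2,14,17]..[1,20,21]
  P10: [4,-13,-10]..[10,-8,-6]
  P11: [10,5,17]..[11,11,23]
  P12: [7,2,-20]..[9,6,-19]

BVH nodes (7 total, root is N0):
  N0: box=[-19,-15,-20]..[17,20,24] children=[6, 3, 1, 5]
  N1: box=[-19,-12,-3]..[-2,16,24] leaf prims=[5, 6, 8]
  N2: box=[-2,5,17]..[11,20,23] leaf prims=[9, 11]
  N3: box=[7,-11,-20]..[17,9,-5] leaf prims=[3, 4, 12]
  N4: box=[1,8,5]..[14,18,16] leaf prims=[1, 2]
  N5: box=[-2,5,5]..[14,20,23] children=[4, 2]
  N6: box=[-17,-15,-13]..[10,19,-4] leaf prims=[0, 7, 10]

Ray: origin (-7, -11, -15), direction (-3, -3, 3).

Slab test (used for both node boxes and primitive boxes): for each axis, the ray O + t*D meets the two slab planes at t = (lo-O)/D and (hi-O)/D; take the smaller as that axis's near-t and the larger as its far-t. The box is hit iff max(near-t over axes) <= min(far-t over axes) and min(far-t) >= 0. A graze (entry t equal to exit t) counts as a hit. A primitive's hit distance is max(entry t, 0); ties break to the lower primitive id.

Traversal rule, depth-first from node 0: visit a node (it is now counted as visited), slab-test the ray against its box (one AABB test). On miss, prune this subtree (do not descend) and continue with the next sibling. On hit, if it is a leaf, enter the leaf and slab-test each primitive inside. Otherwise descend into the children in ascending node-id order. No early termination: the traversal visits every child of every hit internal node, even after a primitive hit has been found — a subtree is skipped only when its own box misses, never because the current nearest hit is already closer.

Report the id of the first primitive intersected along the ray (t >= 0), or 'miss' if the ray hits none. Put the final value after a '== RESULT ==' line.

Walk:
N0 x:[-8,4] y:[-31/3,4/3] z:[-5/3,13] -> hit [-5/3,4/3], descend [1, 3, 5, 6]
  N1 x:[-5/3,4] y:[-9,1/3] z:[4,13] -> miss, prune
  N3 x:[-8,-14/3] y:[-20/3,0] z:[-5/3,10/3] -> miss, prune
  N5 x:[-7,-5/3] y:[-31/3,-16/3] z:[20/3,38/3] -> miss, prune
  N6 x:[-17/3,10/3] y:[-10,4/3] z:[2/3,11/3] -> hit [2/3,4/3] leaf, test {P0(miss), P7(miss), P10(miss)}

order=[0, 1, 3, 5, 6]  |boxes|=5  |leaves|=1  hit=miss

== RESULT ==
miss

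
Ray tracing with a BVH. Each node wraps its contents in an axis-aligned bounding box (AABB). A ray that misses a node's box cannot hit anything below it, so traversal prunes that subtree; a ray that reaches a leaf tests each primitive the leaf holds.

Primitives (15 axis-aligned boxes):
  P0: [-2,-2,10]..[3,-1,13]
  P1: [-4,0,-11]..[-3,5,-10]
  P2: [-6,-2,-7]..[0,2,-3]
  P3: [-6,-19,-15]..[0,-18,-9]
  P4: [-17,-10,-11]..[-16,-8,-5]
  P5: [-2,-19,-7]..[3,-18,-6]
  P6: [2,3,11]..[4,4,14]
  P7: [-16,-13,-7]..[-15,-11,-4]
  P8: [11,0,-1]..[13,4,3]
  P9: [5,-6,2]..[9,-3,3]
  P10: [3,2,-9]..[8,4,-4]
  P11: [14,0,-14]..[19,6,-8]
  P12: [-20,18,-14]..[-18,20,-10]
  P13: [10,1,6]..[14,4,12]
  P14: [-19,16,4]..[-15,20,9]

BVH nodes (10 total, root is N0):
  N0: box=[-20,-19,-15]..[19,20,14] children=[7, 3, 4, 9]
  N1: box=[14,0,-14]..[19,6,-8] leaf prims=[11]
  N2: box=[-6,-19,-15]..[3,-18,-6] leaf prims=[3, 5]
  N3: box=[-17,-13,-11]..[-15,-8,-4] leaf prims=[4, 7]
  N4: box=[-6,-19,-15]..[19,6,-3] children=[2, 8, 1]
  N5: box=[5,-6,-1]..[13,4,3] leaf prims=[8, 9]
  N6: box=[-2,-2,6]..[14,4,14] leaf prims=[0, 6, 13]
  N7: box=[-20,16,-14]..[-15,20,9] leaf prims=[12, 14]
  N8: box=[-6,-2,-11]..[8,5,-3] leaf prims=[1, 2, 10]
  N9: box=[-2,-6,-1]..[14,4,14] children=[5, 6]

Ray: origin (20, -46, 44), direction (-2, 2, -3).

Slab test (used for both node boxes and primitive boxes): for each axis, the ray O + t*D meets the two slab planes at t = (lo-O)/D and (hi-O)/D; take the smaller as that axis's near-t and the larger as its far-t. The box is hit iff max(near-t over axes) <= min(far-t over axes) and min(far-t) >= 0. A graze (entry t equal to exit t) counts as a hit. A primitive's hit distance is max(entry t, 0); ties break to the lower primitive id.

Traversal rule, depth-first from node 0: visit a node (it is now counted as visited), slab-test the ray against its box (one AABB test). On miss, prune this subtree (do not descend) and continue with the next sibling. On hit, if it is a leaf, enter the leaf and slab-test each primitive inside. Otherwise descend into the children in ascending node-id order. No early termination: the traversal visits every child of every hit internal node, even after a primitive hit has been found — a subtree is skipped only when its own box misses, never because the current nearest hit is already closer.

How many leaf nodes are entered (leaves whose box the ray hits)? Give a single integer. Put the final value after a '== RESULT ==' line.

Traverse from the root:
N0 x:[1/2,20] y:[27/2,33] z:[10,59/3] -> hit [27/2,59/3], descend [3, 4, 7, 9]
  N3 x:[35/2,37/2] y:[33/2,19] z:[16,55/3] -> hit [35/2,55/3] leaf, test {P4@t=18, P7(miss)}
  N4 x:[1/2,13] y:[27/2,26] z:[47/3,59/3] -> miss, prune
  N7 x:[35/2,20] y:[31,33] z:[35/3,58/3] -> miss, prune
  N9 x:[3,11] y:[20,25] z:[10,15] -> miss, prune

Summary -> nodes [0, 3, 4, 7, 9]; box-tests=5; leaf-entries=1; first=P4

== RESULT ==
1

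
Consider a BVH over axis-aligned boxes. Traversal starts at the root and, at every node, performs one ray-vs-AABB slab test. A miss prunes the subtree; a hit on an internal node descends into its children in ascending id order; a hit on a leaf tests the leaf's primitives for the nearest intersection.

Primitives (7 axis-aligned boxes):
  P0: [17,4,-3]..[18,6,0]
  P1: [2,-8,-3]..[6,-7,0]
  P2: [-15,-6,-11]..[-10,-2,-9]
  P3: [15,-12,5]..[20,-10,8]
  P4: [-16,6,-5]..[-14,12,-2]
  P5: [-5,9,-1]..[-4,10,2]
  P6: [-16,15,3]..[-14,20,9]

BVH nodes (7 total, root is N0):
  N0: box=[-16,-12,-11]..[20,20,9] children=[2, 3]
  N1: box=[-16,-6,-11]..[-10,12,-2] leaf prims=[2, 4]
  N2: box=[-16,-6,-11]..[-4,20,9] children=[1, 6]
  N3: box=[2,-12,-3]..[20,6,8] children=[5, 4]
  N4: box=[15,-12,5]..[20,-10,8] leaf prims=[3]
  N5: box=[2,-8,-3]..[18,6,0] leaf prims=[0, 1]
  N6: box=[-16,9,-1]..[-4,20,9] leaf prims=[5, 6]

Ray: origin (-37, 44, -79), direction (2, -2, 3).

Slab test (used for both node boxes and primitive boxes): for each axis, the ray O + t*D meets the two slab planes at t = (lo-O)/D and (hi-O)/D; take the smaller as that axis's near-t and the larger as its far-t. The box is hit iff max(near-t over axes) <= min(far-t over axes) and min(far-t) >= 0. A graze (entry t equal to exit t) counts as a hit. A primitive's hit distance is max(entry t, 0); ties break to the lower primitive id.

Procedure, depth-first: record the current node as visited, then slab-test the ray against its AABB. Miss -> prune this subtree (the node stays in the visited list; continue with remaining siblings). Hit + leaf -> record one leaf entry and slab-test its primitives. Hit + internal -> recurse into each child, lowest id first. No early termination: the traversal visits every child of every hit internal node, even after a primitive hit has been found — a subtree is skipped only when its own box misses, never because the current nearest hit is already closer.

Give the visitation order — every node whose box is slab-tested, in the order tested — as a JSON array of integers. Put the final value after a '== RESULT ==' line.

Trace the traversal:
N0 x:[21/2,57/2] y:[12,28] z:[68/3,88/3] -> hit [68/3,28], descend [2, 3]
  N2 x:[21/2,33/2] y:[12,25] z:[68/3,88/3] -> miss, prune
  N3 x:[39/2,57/2] y:[19,28] z:[76/3,29] -> hit [76/3,28], descend [4, 5]
    N4 x:[26,57/2] y:[27,28] z:[28,29] -> hit [28,28] leaf, test {P3@t=28}
    N5 x:[39/2,55/2] y:[19,26] z:[76/3,79/3] -> hit [76/3,26] leaf, test {P0(miss), P1(miss)}

Visited [0, 2, 3, 4, 5]. Tests: 5 box, 2 leaf. Nearest: P3.

== RESULT ==
[0, 2, 3, 4, 5]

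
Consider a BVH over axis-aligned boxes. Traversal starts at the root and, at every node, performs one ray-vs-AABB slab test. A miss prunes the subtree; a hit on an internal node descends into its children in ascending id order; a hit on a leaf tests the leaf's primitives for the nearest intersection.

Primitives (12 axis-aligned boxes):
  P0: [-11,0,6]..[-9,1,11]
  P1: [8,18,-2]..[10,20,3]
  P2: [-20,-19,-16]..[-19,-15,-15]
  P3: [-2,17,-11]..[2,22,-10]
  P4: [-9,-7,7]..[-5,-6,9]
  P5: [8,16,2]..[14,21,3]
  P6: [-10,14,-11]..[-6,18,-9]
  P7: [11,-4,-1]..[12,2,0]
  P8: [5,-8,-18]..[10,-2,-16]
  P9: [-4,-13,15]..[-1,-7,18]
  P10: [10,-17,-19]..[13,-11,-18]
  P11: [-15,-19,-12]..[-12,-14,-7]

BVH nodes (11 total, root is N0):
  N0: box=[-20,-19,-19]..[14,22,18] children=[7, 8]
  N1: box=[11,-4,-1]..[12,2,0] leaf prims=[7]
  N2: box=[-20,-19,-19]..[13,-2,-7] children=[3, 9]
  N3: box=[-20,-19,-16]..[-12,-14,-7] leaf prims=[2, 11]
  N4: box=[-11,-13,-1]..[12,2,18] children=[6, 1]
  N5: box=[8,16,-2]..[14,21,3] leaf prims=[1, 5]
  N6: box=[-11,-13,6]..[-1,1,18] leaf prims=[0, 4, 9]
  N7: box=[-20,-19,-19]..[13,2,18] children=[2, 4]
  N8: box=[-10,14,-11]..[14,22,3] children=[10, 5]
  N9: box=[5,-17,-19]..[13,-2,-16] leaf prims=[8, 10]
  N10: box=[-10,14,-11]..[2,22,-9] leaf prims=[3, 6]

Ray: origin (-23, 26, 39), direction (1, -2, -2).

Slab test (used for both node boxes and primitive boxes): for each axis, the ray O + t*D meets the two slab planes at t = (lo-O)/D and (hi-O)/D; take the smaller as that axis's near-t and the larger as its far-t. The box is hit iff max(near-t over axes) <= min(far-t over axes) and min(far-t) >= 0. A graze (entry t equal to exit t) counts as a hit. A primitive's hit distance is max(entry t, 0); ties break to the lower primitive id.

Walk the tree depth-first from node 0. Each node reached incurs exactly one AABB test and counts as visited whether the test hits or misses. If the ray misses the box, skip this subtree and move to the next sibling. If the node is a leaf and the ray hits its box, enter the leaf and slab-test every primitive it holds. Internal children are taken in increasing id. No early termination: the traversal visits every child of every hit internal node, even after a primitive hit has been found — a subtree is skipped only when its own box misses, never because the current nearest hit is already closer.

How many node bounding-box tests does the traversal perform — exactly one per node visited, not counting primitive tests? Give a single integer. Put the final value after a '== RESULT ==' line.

Trace the traversal:
N0 x:[3,37] y:[2,45/2] z:[21/2,29] -> hit [21/2,45/2], descend [7, 8]
  N7 x:[3,36] y:[12,45/2] z:[21/2,29] -> hit [12,45/2], descend [2, 4]
    N2 x:[3,36] y:[14,45/2] z:[23,29] -> miss, prune
    N4 x:[12,35] y:[12,39/2] z:[21/2,20] -> hit [12,39/2], descend [1, 6]
      N1 x:[34,35] y:[12,15] z:[39/2,20] -> miss, prune
      N6 x:[12,22] y:[25/2,39/2] z:[21/2,33/2] -> hit [25/2,33/2] leaf, test {P0(miss), P4@t=16, P9(miss)}
  N8 x:[13,37] y:[2,6] z:[18,25] -> miss, prune

Summary -> nodes [0, 7, 2, 4, 1, 6, 8]; box-tests=7; leaf-entries=1; first=P4

== RESULT ==
7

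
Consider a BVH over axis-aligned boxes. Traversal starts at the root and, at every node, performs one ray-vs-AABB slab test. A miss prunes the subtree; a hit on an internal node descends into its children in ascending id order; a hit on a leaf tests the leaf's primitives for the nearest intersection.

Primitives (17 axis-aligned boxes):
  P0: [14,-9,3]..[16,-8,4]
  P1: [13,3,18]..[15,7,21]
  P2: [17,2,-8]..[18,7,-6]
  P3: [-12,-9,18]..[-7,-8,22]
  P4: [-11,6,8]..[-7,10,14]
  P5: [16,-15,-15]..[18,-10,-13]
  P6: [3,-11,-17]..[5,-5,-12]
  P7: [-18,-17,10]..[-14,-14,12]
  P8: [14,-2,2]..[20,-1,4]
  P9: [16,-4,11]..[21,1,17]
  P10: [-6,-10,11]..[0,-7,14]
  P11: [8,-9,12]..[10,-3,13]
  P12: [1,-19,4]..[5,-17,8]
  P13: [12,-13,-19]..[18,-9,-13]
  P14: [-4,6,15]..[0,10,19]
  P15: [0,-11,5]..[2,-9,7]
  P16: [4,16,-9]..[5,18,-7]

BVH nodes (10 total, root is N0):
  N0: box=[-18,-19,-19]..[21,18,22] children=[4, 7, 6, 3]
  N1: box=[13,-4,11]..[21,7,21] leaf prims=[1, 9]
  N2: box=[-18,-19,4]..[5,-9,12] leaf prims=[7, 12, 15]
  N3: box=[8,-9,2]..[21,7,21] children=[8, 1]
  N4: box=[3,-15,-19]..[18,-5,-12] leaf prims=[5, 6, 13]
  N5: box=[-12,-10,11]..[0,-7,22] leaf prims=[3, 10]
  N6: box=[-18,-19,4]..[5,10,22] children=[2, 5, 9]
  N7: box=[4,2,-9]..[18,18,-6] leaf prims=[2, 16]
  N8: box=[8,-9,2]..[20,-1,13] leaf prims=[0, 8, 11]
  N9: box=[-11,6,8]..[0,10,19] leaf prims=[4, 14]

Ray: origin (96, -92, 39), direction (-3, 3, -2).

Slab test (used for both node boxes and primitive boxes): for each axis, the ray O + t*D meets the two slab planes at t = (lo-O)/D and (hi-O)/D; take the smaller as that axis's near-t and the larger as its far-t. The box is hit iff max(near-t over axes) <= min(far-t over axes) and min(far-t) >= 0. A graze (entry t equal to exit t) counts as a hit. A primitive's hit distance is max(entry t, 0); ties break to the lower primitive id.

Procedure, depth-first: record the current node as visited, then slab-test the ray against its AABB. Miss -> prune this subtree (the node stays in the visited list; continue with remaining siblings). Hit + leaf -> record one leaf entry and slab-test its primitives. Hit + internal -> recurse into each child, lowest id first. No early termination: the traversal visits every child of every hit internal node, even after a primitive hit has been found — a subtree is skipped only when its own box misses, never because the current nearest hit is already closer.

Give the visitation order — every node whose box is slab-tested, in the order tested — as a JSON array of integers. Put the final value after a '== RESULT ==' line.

Trace the traversal:
N0 x:[25,38] y:[73/3,110/3] z:[17/2,29] -> hit [25,29], descend [3, 4, 6, 7]
  N3 x:[25,88/3] y:[83/3,33] z:[9,37/2] -> miss, prune
  N4 x:[26,31] y:[77/3,29] z:[51/2,29] -> hit [26,29] leaf, test {P5@t=26, P6(miss), P13@t=79/3}
  N6 x:[91/3,38] y:[73/3,34] z:[17/2,35/2] -> miss, prune
  N7 x:[26,92/3] y:[94/3,110/3] z:[45/2,24] -> miss, prune

order=[0, 3, 4, 6, 7]  |boxes|=5  |leaves|=1  hit=P5

== RESULT ==
[0, 3, 4, 6, 7]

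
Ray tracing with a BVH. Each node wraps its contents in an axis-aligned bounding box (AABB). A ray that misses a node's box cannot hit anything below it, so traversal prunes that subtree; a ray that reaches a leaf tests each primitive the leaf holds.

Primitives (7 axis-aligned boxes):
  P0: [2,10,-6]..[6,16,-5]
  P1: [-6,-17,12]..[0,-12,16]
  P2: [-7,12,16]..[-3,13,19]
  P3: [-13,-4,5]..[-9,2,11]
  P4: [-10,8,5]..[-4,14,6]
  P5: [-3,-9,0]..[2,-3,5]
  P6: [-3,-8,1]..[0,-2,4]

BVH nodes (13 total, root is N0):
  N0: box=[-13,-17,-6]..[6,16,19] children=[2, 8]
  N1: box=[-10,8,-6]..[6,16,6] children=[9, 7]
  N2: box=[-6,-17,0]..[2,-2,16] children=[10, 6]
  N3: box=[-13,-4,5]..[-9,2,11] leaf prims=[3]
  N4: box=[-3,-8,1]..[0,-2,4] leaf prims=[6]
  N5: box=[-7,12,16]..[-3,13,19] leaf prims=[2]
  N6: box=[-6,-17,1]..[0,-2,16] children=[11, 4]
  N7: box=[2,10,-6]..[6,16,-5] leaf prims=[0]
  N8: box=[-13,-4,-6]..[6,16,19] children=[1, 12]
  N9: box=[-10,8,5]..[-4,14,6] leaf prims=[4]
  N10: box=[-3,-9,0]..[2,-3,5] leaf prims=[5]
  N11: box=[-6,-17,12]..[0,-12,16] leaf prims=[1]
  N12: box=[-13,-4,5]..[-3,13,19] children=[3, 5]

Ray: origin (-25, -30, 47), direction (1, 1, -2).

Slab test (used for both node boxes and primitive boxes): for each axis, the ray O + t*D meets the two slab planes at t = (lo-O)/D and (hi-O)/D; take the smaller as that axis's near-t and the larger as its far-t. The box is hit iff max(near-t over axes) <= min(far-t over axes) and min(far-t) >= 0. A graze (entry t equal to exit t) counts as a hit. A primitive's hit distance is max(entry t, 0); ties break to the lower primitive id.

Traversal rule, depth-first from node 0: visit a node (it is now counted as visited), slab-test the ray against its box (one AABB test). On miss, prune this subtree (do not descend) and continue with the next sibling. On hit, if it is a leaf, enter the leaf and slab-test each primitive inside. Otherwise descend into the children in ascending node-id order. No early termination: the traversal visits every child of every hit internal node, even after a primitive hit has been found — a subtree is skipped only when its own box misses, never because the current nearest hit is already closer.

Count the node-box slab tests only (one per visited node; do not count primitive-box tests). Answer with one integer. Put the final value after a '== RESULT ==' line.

Trace the traversal:
N0 x:[12,31] y:[13,46] z:[14,53/2] -> hit [14,53/2], descend [2, 8]
  N2 x:[19,27] y:[13,28] z:[31/2,47/2] -> hit [19,47/2], descend [6, 10]
    N6 x:[19,25] y:[13,28] z:[31/2,23] -> hit [19,23], descend [4, 11]
      N4 x:[22,25] y:[22,28] z:[43/2,23] -> hit [22,23] leaf, test {P6@t=22}
      N11 x:[19,25] y:[13,18] z:[31/2,35/2] -> miss, prune
    N10 x:[22,27] y:[21,27] z:[21,47/2] -> hit [22,47/2] leaf, test {P5@t=22}
  N8 x:[12,31] y:[26,46] z:[14,53/2] -> hit [26,53/2], descend [1, 12]
    N1 x:[15,31] y:[38,46] z:[41/2,53/2] -> miss, prune
    N12 x:[12,22] y:[26,43] z:[14,21] -> miss, prune

order=[0, 2, 6, 4, 11, 10, 8, 1, 12]  |boxes|=9  |leaves|=2  hit=P5

== RESULT ==
9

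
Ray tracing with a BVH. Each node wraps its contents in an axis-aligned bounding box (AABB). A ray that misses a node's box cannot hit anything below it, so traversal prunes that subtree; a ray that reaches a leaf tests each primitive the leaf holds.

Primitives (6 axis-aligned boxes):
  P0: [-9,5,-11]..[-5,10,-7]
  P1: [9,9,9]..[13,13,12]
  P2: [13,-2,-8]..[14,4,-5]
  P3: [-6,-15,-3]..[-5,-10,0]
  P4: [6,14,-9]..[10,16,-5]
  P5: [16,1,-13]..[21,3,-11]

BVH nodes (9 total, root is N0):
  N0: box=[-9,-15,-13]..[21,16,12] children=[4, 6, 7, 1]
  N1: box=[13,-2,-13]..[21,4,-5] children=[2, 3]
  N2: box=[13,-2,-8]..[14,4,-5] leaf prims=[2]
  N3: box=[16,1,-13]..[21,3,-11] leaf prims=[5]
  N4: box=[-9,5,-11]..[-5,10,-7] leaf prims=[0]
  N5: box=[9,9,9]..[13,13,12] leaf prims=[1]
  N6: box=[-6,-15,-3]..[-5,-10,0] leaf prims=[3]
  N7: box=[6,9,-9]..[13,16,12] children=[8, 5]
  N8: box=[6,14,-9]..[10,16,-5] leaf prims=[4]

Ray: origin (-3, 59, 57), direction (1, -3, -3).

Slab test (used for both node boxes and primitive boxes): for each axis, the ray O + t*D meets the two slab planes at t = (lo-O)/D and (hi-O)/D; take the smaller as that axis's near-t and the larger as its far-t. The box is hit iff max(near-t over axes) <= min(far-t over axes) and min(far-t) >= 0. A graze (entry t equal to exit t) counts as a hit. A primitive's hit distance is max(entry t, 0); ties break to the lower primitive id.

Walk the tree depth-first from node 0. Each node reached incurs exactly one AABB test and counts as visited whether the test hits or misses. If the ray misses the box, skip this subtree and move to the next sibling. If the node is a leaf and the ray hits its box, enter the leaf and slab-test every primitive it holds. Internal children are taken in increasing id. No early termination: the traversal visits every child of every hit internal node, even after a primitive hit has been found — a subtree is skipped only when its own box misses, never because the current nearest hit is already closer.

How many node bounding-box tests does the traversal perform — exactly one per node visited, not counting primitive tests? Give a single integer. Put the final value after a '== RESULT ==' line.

Traverse from the root:
N0 x:[-6,24] y:[43/3,74/3] z:[15,70/3] -> hit [15,70/3], descend [1, 4, 6, 7]
  N1 x:[16,24] y:[55/3,61/3] z:[62/3,70/3] -> miss, prune
  N4 x:[-6,-2] y:[49/3,18] z:[64/3,68/3] -> miss, prune
  N6 x:[-3,-2] y:[23,74/3] z:[19,20] -> miss, prune
  N7 x:[9,16] y:[43/3,50/3] z:[15,22] -> hit [15,16], descend [5, 8]
    N5 x:[12,16] y:[46/3,50/3] z:[15,16] -> hit [46/3,16] leaf, test {P1@t=46/3}
    N8 x:[9,13] y:[43/3,15] z:[62/3,22] -> miss, prune

7 AABB tests over nodes [0, 1, 4, 6, 7, 5, 8]; 1 leaf entered; closest P1.

== RESULT ==
7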